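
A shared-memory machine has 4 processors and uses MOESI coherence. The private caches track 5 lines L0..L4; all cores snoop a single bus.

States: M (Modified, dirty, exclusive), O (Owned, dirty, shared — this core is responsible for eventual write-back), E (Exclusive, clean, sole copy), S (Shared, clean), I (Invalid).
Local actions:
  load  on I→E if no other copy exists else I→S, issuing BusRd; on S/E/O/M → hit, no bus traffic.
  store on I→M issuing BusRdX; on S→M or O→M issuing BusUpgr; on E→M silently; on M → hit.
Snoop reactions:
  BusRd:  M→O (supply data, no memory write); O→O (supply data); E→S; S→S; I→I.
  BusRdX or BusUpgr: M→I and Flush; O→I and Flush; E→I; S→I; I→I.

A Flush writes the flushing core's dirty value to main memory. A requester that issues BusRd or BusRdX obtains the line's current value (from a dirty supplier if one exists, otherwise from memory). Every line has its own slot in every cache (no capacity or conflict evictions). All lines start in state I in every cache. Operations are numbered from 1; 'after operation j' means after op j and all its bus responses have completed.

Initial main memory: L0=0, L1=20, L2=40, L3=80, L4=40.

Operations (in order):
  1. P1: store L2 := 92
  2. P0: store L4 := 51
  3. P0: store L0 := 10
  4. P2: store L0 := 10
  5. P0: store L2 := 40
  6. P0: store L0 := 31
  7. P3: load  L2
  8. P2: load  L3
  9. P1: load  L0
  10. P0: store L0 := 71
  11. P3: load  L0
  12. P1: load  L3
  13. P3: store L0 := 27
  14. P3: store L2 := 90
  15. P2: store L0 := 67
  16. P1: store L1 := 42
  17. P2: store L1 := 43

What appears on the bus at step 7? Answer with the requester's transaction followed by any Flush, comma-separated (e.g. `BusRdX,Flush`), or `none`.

1. P1: store L2 := 92  bus=[BusRdX]  L2: P0=I P1=M P2=I P3=I  mem[L2]=40
2. P0: store L4 := 51  bus=[BusRdX]  L4: P0=M P1=I P2=I P3=I  mem[L4]=40
3. P0: store L0 := 10  bus=[BusRdX]  L0: P0=M P1=I P2=I P3=I  mem[L0]=0
4. P2: store L0 := 10  bus=[BusRdX,Flush]  L0: P0=I P1=I P2=M P3=I  mem[L0]=10
5. P0: store L2 := 40  bus=[BusRdX,Flush]  L2: P0=M P1=I P2=I P3=I  mem[L2]=92
6. P0: store L0 := 31  bus=[BusRdX,Flush]  L0: P0=M P1=I P2=I P3=I  mem[L0]=10
7. P3: load  L2  bus=[BusRd]  L2: P0=O P1=I P2=I P3=S  mem[L2]=92
8. P2: load  L3  bus=[BusRd]  L3: P0=I P1=I P2=E P3=I  mem[L3]=80
9. P1: load  L0  bus=[BusRd]  L0: P0=O P1=S P2=I P3=I  mem[L0]=10
10. P0: store L0 := 71  bus=[BusUpgr]  L0: P0=M P1=I P2=I P3=I  mem[L0]=10
11. P3: load  L0  bus=[BusRd]  L0: P0=O P1=I P2=I P3=S  mem[L0]=10
12. P1: load  L3  bus=[BusRd]  L3: P0=I P1=S P2=S P3=I  mem[L3]=80
13. P3: store L0 := 27  bus=[BusUpgr,Flush]  L0: P0=I P1=I P2=I P3=M  mem[L0]=71
14. P3: store L2 := 90  bus=[BusUpgr,Flush]  L2: P0=I P1=I P2=I P3=M  mem[L2]=40
15. P2: store L0 := 67  bus=[BusRdX,Flush]  L0: P0=I P1=I P2=M P3=I  mem[L0]=27
16. P1: store L1 := 42  bus=[BusRdX]  L1: P0=I P1=M P2=I P3=I  mem[L1]=20
17. P2: store L1 := 43  bus=[BusRdX,Flush]  L1: P0=I P1=I P2=M P3=I  mem[L1]=42

bus = BusRd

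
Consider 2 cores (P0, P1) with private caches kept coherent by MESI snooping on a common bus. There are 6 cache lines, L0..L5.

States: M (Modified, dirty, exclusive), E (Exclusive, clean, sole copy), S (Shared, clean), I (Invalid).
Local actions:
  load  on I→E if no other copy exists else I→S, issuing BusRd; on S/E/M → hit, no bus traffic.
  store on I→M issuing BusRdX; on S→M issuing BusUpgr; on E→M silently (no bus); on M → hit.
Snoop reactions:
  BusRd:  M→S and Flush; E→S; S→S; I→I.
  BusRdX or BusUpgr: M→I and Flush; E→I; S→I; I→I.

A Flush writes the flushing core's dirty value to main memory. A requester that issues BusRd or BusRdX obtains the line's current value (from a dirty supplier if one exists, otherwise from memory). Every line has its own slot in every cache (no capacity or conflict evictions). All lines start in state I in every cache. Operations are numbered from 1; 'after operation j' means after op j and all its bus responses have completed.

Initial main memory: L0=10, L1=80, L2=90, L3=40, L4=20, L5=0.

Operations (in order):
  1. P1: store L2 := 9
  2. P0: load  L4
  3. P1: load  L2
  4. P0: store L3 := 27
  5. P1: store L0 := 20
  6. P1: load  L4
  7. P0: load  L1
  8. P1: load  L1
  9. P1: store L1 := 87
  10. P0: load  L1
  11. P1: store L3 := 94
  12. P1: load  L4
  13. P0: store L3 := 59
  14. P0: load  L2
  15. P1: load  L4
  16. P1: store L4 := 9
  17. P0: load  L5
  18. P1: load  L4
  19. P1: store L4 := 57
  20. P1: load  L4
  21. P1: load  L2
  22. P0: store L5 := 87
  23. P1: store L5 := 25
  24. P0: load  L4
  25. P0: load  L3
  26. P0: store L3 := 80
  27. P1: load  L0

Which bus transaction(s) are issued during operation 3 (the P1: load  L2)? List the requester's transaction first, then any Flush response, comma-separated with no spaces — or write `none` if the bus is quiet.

bus = none

  op1 P1: store L2 := 9 → I/M on L2; bus BusRdX; mem=90
  op2 P0: load  L4 → E/I on L4; bus BusRd; mem=20
  op3 P1: load  L2 → I/M on L2; bus (none); mem=90
  op4 P0: store L3 := 27 → M/I on L3; bus BusRdX; mem=40
  op5 P1: store L0 := 20 → I/M on L0; bus BusRdX; mem=10
  op6 P1: load  L4 → S/S on L4; bus BusRd; mem=20
  op7 P0: load  L1 → E/I on L1; bus BusRd; mem=80
  op8 P1: load  L1 → S/S on L1; bus BusRd; mem=80
  op9 P1: store L1 := 87 → I/M on L1; bus BusUpgr; mem=80
  op10 P0: load  L1 → S/S on L1; bus BusRd Flush; mem=87
  op11 P1: store L3 := 94 → I/M on L3; bus BusRdX Flush; mem=27
  op12 P1: load  L4 → S/S on L4; bus (none); mem=20
  op13 P0: store L3 := 59 → M/I on L3; bus BusRdX Flush; mem=94
  op14 P0: load  L2 → S/S on L2; bus BusRd Flush; mem=9
  op15 P1: load  L4 → S/S on L4; bus (none); mem=20
  op16 P1: store L4 := 9 → I/M on L4; bus BusUpgr; mem=20
  op17 P0: load  L5 → E/I on L5; bus BusRd; mem=0
  op18 P1: load  L4 → I/M on L4; bus (none); mem=20
  op19 P1: store L4 := 57 → I/M on L4; bus (none); mem=20
  op20 P1: load  L4 → I/M on L4; bus (none); mem=20
  op21 P1: load  L2 → S/S on L2; bus (none); mem=9
  op22 P0: store L5 := 87 → M/I on L5; bus (none); mem=0
  op23 P1: store L5 := 25 → I/M on L5; bus BusRdX Flush; mem=87
  op24 P0: load  L4 → S/S on L4; bus BusRd Flush; mem=57
  op25 P0: load  L3 → M/I on L3; bus (none); mem=94
  op26 P0: store L3 := 80 → M/I on L3; bus (none); mem=94
  op27 P1: load  L0 → I/M on L0; bus (none); mem=10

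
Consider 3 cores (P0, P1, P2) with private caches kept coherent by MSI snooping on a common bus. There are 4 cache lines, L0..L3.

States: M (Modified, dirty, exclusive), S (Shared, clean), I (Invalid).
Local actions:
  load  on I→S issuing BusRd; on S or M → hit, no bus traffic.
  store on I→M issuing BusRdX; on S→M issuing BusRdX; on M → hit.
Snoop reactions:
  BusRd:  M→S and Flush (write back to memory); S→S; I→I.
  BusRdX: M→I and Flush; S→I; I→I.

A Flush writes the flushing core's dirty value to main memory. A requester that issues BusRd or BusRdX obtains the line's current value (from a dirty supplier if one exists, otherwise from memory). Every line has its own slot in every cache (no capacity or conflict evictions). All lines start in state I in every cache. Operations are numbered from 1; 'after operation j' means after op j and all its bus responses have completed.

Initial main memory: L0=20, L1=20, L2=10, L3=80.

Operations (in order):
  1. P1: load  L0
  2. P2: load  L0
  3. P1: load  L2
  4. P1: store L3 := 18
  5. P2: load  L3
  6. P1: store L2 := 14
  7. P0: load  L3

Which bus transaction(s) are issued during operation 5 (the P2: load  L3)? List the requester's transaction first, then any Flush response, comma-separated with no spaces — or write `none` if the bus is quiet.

step 1: P1: load  L0  ⟶  ISI  (L0)  txn=BusRd  M[L0]=20
step 2: P2: load  L0  ⟶  ISS  (L0)  txn=BusRd  M[L0]=20
step 3: P1: load  L2  ⟶  ISI  (L2)  txn=BusRd  M[L2]=10
step 4: P1: store L3 := 18  ⟶  IMI  (L3)  txn=BusRdX  M[L3]=80
step 5: P2: load  L3  ⟶  ISS  (L3)  txn=BusRd+Flush  M[L3]=18
step 6: P1: store L2 := 14  ⟶  IMI  (L2)  txn=BusRdX  M[L2]=10
step 7: P0: load  L3  ⟶  SSS  (L3)  txn=BusRd  M[L3]=18

bus = BusRd,Flush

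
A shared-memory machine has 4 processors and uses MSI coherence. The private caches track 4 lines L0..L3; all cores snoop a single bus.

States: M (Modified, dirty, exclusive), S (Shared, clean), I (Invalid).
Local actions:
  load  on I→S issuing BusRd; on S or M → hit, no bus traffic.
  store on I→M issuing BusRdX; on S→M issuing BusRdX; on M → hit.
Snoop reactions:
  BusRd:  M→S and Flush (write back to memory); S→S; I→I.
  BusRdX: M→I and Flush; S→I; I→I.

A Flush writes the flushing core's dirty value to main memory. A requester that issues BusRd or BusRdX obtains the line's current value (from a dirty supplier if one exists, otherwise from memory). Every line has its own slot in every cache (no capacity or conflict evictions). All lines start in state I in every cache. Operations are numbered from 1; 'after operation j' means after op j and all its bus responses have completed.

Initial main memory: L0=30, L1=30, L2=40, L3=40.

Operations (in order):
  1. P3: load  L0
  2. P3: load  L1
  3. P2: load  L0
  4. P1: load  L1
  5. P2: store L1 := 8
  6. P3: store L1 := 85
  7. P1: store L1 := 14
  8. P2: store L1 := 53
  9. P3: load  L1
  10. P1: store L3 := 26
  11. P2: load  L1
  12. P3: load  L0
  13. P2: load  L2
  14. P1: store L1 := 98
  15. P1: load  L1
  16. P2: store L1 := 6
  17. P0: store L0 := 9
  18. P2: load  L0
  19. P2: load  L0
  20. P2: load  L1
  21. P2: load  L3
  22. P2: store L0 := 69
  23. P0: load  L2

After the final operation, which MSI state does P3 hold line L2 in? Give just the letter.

state = I

[1] P3: load  L0 | P0:I, P1:I, P2:I, P3:S(30) | bus: BusRd
[2] P3: load  L1 | P0:I, P1:I, P2:I, P3:S(30) | bus: BusRd
[3] P2: load  L0 | P0:I, P1:I, P2:S(30), P3:S(30) | bus: BusRd
[4] P1: load  L1 | P0:I, P1:S(30), P2:I, P3:S(30) | bus: BusRd
[5] P2: store L1 := 8 | P0:I, P1:I, P2:M(8), P3:I | bus: BusRdX
[6] P3: store L1 := 85 | P0:I, P1:I, P2:I, P3:M(85) | bus: BusRdX,Flush
[7] P1: store L1 := 14 | P0:I, P1:M(14), P2:I, P3:I | bus: BusRdX,Flush
[8] P2: store L1 := 53 | P0:I, P1:I, P2:M(53), P3:I | bus: BusRdX,Flush
[9] P3: load  L1 | P0:I, P1:I, P2:S(53), P3:S(53) | bus: BusRd,Flush
[10] P1: store L3 := 26 | P0:I, P1:M(26), P2:I, P3:I | bus: BusRdX
[11] P2: load  L1 | P0:I, P1:I, P2:S(53), P3:S(53) | bus: none
[12] P3: load  L0 | P0:I, P1:I, P2:S(30), P3:S(30) | bus: none
[13] P2: load  L2 | P0:I, P1:I, P2:S(40), P3:I | bus: BusRd
[14] P1: store L1 := 98 | P0:I, P1:M(98), P2:I, P3:I | bus: BusRdX
[15] P1: load  L1 | P0:I, P1:M(98), P2:I, P3:I | bus: none
[16] P2: store L1 := 6 | P0:I, P1:I, P2:M(6), P3:I | bus: BusRdX,Flush
[17] P0: store L0 := 9 | P0:M(9), P1:I, P2:I, P3:I | bus: BusRdX
[18] P2: load  L0 | P0:S(9), P1:I, P2:S(9), P3:I | bus: BusRd,Flush
[19] P2: load  L0 | P0:S(9), P1:I, P2:S(9), P3:I | bus: none
[20] P2: load  L1 | P0:I, P1:I, P2:M(6), P3:I | bus: none
[21] P2: load  L3 | P0:I, P1:S(26), P2:S(26), P3:I | bus: BusRd,Flush
[22] P2: store L0 := 69 | P0:I, P1:I, P2:M(69), P3:I | bus: BusRdX
[23] P0: load  L2 | P0:S(40), P1:I, P2:S(40), P3:I | bus: BusRd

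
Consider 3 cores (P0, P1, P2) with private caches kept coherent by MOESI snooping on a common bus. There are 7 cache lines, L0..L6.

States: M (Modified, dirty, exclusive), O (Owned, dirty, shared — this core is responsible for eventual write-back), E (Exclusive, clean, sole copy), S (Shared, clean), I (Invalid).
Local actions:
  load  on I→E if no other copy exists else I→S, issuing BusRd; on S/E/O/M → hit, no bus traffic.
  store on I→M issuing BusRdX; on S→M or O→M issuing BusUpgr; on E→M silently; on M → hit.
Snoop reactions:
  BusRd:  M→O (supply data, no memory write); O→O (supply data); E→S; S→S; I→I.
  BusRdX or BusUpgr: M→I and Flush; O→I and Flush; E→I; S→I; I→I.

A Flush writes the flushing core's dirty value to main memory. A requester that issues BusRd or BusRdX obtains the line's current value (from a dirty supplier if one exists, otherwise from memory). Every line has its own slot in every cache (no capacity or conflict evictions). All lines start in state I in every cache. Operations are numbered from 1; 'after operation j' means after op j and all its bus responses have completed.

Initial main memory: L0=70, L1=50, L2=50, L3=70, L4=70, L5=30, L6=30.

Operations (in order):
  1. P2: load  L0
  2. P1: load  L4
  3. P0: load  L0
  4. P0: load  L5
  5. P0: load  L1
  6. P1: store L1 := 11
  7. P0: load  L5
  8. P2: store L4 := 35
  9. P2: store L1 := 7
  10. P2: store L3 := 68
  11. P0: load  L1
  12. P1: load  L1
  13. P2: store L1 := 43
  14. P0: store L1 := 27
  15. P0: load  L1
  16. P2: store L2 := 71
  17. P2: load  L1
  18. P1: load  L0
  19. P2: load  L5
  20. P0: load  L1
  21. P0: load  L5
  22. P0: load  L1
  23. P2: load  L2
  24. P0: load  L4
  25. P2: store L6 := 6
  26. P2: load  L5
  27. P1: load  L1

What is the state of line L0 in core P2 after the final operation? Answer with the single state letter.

state = S

  op1 P2: load  L0 → I/I/E on L0; bus BusRd; mem=70
  op2 P1: load  L4 → I/E/I on L4; bus BusRd; mem=70
  op3 P0: load  L0 → S/I/S on L0; bus BusRd; mem=70
  op4 P0: load  L5 → E/I/I on L5; bus BusRd; mem=30
  op5 P0: load  L1 → E/I/I on L1; bus BusRd; mem=50
  op6 P1: store L1 := 11 → I/M/I on L1; bus BusRdX; mem=50
  op7 P0: load  L5 → E/I/I on L5; bus (none); mem=30
  op8 P2: store L4 := 35 → I/I/M on L4; bus BusRdX; mem=70
  op9 P2: store L1 := 7 → I/I/M on L1; bus BusRdX Flush; mem=11
  op10 P2: store L3 := 68 → I/I/M on L3; bus BusRdX; mem=70
  op11 P0: load  L1 → S/I/O on L1; bus BusRd; mem=11
  op12 P1: load  L1 → S/S/O on L1; bus BusRd; mem=11
  op13 P2: store L1 := 43 → I/I/M on L1; bus BusUpgr; mem=11
  op14 P0: store L1 := 27 → M/I/I on L1; bus BusRdX Flush; mem=43
  op15 P0: load  L1 → M/I/I on L1; bus (none); mem=43
  op16 P2: store L2 := 71 → I/I/M on L2; bus BusRdX; mem=50
  op17 P2: load  L1 → O/I/S on L1; bus BusRd; mem=43
  op18 P1: load  L0 → S/S/S on L0; bus BusRd; mem=70
  op19 P2: load  L5 → S/I/S on L5; bus BusRd; mem=30
  op20 P0: load  L1 → O/I/S on L1; bus (none); mem=43
  op21 P0: load  L5 → S/I/S on L5; bus (none); mem=30
  op22 P0: load  L1 → O/I/S on L1; bus (none); mem=43
  op23 P2: load  L2 → I/I/M on L2; bus (none); mem=50
  op24 P0: load  L4 → S/I/O on L4; bus BusRd; mem=70
  op25 P2: store L6 := 6 → I/I/M on L6; bus BusRdX; mem=30
  op26 P2: load  L5 → S/I/S on L5; bus (none); mem=30
  op27 P1: load  L1 → O/S/S on L1; bus BusRd; mem=43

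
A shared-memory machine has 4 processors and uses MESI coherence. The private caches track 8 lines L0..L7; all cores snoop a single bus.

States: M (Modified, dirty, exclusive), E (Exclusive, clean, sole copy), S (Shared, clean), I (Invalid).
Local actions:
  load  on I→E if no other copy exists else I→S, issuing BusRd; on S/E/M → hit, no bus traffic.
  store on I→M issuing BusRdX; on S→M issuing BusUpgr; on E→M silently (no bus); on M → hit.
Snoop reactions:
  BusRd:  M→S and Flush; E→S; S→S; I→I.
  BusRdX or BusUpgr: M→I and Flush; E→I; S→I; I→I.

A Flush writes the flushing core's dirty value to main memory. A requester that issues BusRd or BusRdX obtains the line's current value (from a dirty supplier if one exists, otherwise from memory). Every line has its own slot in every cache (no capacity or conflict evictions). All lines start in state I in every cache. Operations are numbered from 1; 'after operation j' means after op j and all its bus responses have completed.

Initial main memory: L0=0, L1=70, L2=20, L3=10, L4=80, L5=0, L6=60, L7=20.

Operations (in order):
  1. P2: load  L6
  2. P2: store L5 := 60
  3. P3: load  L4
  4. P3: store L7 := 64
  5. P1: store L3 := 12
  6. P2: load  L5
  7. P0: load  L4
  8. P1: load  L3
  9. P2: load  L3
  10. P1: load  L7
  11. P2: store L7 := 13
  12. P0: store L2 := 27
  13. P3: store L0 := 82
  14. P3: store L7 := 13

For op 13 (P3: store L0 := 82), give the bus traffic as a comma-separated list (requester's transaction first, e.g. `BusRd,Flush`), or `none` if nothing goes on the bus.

  op1 P2: load  L6 → I/I/E/I on L6; bus BusRd; mem=60
  op2 P2: store L5 := 60 → I/I/M/I on L5; bus BusRdX; mem=0
  op3 P3: load  L4 → I/I/I/E on L4; bus BusRd; mem=80
  op4 P3: store L7 := 64 → I/I/I/M on L7; bus BusRdX; mem=20
  op5 P1: store L3 := 12 → I/M/I/I on L3; bus BusRdX; mem=10
  op6 P2: load  L5 → I/I/M/I on L5; bus (none); mem=0
  op7 P0: load  L4 → S/I/I/S on L4; bus BusRd; mem=80
  op8 P1: load  L3 → I/M/I/I on L3; bus (none); mem=10
  op9 P2: load  L3 → I/S/S/I on L3; bus BusRd Flush; mem=12
  op10 P1: load  L7 → I/S/I/S on L7; bus BusRd Flush; mem=64
  op11 P2: store L7 := 13 → I/I/M/I on L7; bus BusRdX; mem=64
  op12 P0: store L2 := 27 → M/I/I/I on L2; bus BusRdX; mem=20
  op13 P3: store L0 := 82 → I/I/I/M on L0; bus BusRdX; mem=0
  op14 P3: store L7 := 13 → I/I/I/M on L7; bus BusRdX Flush; mem=13

bus = BusRdX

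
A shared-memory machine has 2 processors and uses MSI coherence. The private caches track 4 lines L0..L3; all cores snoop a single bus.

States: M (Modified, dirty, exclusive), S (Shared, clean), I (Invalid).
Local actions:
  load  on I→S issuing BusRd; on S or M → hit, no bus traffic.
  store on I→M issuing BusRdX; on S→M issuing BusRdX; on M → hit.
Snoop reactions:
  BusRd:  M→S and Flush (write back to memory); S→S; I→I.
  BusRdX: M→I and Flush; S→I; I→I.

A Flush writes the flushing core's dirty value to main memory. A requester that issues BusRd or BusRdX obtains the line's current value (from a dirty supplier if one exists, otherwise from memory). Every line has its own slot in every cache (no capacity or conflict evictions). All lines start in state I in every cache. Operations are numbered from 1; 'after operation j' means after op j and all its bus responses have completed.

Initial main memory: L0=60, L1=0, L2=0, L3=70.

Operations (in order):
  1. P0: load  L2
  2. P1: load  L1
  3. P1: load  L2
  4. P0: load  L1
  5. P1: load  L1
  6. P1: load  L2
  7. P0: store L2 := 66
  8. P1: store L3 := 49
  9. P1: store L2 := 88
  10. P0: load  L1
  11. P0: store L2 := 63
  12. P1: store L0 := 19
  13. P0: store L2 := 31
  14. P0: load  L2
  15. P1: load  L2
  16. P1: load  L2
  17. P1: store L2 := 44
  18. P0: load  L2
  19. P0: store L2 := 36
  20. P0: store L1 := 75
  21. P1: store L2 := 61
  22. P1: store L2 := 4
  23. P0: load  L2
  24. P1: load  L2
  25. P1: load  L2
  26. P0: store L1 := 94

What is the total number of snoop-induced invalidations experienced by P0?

step 1: P0: load  L2  ⟶  SI  (L2)  txn=BusRd  M[L2]=0
step 2: P1: load  L1  ⟶  IS  (L1)  txn=BusRd  M[L1]=0
step 3: P1: load  L2  ⟶  SS  (L2)  txn=BusRd  M[L2]=0
step 4: P0: load  L1  ⟶  SS  (L1)  txn=BusRd  M[L1]=0
step 5: P1: load  L1  ⟶  SS  (L1)  txn=∅  M[L1]=0
step 6: P1: load  L2  ⟶  SS  (L2)  txn=∅  M[L2]=0
step 7: P0: store L2 := 66  ⟶  MI  (L2)  txn=BusRdX  M[L2]=0
step 8: P1: store L3 := 49  ⟶  IM  (L3)  txn=BusRdX  M[L3]=70
step 9: P1: store L2 := 88  ⟶  IM  (L2)  txn=BusRdX+Flush  M[L2]=66
step 10: P0: load  L1  ⟶  SS  (L1)  txn=∅  M[L1]=0
step 11: P0: store L2 := 63  ⟶  MI  (L2)  txn=BusRdX+Flush  M[L2]=88
step 12: P1: store L0 := 19  ⟶  IM  (L0)  txn=BusRdX  M[L0]=60
step 13: P0: store L2 := 31  ⟶  MI  (L2)  txn=∅  M[L2]=88
step 14: P0: load  L2  ⟶  MI  (L2)  txn=∅  M[L2]=88
step 15: P1: load  L2  ⟶  SS  (L2)  txn=BusRd+Flush  M[L2]=31
step 16: P1: load  L2  ⟶  SS  (L2)  txn=∅  M[L2]=31
step 17: P1: store L2 := 44  ⟶  IM  (L2)  txn=BusRdX  M[L2]=31
step 18: P0: load  L2  ⟶  SS  (L2)  txn=BusRd+Flush  M[L2]=44
step 19: P0: store L2 := 36  ⟶  MI  (L2)  txn=BusRdX  M[L2]=44
step 20: P0: store L1 := 75  ⟶  MI  (L1)  txn=BusRdX  M[L1]=0
step 21: P1: store L2 := 61  ⟶  IM  (L2)  txn=BusRdX+Flush  M[L2]=36
step 22: P1: store L2 := 4  ⟶  IM  (L2)  txn=∅  M[L2]=36
step 23: P0: load  L2  ⟶  SS  (L2)  txn=BusRd+Flush  M[L2]=4
step 24: P1: load  L2  ⟶  SS  (L2)  txn=∅  M[L2]=4
step 25: P1: load  L2  ⟶  SS  (L2)  txn=∅  M[L2]=4
step 26: P0: store L1 := 94  ⟶  MI  (L1)  txn=∅  M[L1]=0

invalidations = 3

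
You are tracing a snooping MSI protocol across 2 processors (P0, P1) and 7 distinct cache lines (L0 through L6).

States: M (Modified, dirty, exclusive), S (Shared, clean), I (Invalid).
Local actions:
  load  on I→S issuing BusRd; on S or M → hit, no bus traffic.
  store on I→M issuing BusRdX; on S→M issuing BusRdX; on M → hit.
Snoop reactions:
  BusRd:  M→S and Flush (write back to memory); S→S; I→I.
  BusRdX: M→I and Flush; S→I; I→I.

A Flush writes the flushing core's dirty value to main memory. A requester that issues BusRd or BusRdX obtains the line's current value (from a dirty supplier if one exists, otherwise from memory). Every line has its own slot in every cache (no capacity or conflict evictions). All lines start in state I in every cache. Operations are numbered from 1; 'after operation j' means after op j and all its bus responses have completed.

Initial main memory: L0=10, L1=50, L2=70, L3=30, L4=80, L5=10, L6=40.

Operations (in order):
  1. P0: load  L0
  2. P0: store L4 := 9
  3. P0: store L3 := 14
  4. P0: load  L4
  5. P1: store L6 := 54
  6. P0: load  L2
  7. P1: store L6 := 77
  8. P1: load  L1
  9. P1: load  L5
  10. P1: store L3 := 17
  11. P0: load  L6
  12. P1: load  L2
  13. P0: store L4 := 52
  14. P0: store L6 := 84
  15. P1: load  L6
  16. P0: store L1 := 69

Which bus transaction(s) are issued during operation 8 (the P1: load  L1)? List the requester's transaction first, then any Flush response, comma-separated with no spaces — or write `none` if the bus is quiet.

  op1 P0: load  L0 → S/I on L0; bus BusRd; mem=10
  op2 P0: store L4 := 9 → M/I on L4; bus BusRdX; mem=80
  op3 P0: store L3 := 14 → M/I on L3; bus BusRdX; mem=30
  op4 P0: load  L4 → M/I on L4; bus (none); mem=80
  op5 P1: store L6 := 54 → I/M on L6; bus BusRdX; mem=40
  op6 P0: load  L2 → S/I on L2; bus BusRd; mem=70
  op7 P1: store L6 := 77 → I/M on L6; bus (none); mem=40
  op8 P1: load  L1 → I/S on L1; bus BusRd; mem=50
  op9 P1: load  L5 → I/S on L5; bus BusRd; mem=10
  op10 P1: store L3 := 17 → I/M on L3; bus BusRdX Flush; mem=14
  op11 P0: load  L6 → S/S on L6; bus BusRd Flush; mem=77
  op12 P1: load  L2 → S/S on L2; bus BusRd; mem=70
  op13 P0: store L4 := 52 → M/I on L4; bus (none); mem=80
  op14 P0: store L6 := 84 → M/I on L6; bus BusRdX; mem=77
  op15 P1: load  L6 → S/S on L6; bus BusRd Flush; mem=84
  op16 P0: store L1 := 69 → M/I on L1; bus BusRdX; mem=50

bus = BusRd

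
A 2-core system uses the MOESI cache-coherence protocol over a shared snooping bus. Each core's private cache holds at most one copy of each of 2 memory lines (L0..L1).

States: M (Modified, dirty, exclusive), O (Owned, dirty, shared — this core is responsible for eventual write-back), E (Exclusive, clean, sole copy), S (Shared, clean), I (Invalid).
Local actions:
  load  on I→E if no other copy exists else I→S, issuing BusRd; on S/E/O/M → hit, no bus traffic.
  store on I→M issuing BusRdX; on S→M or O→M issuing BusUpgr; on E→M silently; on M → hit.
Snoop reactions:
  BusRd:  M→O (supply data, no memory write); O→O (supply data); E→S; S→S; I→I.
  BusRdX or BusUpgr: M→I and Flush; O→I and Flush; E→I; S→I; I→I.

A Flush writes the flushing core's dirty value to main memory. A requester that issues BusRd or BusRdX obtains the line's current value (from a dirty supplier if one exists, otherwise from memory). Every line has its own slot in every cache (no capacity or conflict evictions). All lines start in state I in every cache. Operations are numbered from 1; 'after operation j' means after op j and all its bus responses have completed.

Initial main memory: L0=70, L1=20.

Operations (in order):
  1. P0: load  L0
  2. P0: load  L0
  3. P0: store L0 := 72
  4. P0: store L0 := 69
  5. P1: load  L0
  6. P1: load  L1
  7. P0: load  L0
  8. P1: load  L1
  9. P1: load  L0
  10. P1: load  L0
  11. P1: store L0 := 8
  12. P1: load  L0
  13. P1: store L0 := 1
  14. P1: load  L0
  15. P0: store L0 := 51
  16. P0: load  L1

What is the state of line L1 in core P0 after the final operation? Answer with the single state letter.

state = S

step 1: P0: load  L0  ⟶  EI  (L0)  txn=BusRd  M[L0]=70
step 2: P0: load  L0  ⟶  EI  (L0)  txn=∅  M[L0]=70
step 3: P0: store L0 := 72  ⟶  MI  (L0)  txn=∅  M[L0]=70
step 4: P0: store L0 := 69  ⟶  MI  (L0)  txn=∅  M[L0]=70
step 5: P1: load  L0  ⟶  OS  (L0)  txn=BusRd  M[L0]=70
step 6: P1: load  L1  ⟶  IE  (L1)  txn=BusRd  M[L1]=20
step 7: P0: load  L0  ⟶  OS  (L0)  txn=∅  M[L0]=70
step 8: P1: load  L1  ⟶  IE  (L1)  txn=∅  M[L1]=20
step 9: P1: load  L0  ⟶  OS  (L0)  txn=∅  M[L0]=70
step 10: P1: load  L0  ⟶  OS  (L0)  txn=∅  M[L0]=70
step 11: P1: store L0 := 8  ⟶  IM  (L0)  txn=BusUpgr+Flush  M[L0]=69
step 12: P1: load  L0  ⟶  IM  (L0)  txn=∅  M[L0]=69
step 13: P1: store L0 := 1  ⟶  IM  (L0)  txn=∅  M[L0]=69
step 14: P1: load  L0  ⟶  IM  (L0)  txn=∅  M[L0]=69
step 15: P0: store L0 := 51  ⟶  MI  (L0)  txn=BusRdX+Flush  M[L0]=1
step 16: P0: load  L1  ⟶  SS  (L1)  txn=BusRd  M[L1]=20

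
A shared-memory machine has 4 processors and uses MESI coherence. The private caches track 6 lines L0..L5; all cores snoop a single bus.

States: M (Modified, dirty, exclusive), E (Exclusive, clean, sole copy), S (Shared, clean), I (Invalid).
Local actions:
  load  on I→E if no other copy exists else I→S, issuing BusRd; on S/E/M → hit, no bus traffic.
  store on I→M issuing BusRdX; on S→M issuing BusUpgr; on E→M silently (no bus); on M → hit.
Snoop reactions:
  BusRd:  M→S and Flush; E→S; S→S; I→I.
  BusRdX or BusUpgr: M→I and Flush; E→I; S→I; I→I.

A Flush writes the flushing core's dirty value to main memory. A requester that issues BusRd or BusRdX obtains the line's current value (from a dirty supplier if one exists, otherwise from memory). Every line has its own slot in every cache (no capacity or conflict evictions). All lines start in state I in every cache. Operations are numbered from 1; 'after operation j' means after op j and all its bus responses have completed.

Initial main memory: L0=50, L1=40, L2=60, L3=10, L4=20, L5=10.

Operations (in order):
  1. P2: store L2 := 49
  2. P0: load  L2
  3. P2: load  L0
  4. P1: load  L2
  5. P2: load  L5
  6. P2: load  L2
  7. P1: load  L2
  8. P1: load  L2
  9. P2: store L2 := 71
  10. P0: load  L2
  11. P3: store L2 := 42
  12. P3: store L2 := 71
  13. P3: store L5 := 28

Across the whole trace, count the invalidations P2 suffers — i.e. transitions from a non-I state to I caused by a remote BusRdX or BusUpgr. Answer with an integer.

  op1 P2: store L2 := 49 → I/I/M/I on L2; bus BusRdX; mem=60
  op2 P0: load  L2 → S/I/S/I on L2; bus BusRd Flush; mem=49
  op3 P2: load  L0 → I/I/E/I on L0; bus BusRd; mem=50
  op4 P1: load  L2 → S/S/S/I on L2; bus BusRd; mem=49
  op5 P2: load  L5 → I/I/E/I on L5; bus BusRd; mem=10
  op6 P2: load  L2 → S/S/S/I on L2; bus (none); mem=49
  op7 P1: load  L2 → S/S/S/I on L2; bus (none); mem=49
  op8 P1: load  L2 → S/S/S/I on L2; bus (none); mem=49
  op9 P2: store L2 := 71 → I/I/M/I on L2; bus BusUpgr; mem=49
  op10 P0: load  L2 → S/I/S/I on L2; bus BusRd Flush; mem=71
  op11 P3: store L2 := 42 → I/I/I/M on L2; bus BusRdX; mem=71
  op12 P3: store L2 := 71 → I/I/I/M on L2; bus (none); mem=71
  op13 P3: store L5 := 28 → I/I/I/M on L5; bus BusRdX; mem=10

invalidations = 2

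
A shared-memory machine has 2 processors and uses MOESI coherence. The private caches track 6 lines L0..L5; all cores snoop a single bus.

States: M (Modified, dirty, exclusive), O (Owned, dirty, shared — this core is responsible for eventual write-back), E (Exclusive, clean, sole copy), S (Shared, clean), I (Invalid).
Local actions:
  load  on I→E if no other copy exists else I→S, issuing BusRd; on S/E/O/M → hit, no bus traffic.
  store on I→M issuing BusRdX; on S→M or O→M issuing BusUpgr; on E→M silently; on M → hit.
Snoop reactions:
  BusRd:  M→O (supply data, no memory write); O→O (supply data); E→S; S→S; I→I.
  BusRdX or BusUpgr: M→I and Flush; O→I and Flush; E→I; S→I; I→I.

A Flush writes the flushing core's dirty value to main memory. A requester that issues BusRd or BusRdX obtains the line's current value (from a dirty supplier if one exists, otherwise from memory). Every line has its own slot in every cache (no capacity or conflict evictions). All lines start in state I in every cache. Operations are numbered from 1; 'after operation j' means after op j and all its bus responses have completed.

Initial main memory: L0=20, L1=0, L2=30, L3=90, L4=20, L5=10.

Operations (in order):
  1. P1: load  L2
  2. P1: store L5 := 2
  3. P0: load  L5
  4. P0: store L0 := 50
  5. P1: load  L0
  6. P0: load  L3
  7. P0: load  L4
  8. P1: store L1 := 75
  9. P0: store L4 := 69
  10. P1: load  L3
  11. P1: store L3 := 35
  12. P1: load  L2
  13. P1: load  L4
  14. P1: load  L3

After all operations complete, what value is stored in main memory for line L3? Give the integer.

memory[L3] = 90

  op1 P1: load  L2 → I/E on L2; bus BusRd; mem=30
  op2 P1: store L5 := 2 → I/M on L5; bus BusRdX; mem=10
  op3 P0: load  L5 → S/O on L5; bus BusRd; mem=10
  op4 P0: store L0 := 50 → M/I on L0; bus BusRdX; mem=20
  op5 P1: load  L0 → O/S on L0; bus BusRd; mem=20
  op6 P0: load  L3 → E/I on L3; bus BusRd; mem=90
  op7 P0: load  L4 → E/I on L4; bus BusRd; mem=20
  op8 P1: store L1 := 75 → I/M on L1; bus BusRdX; mem=0
  op9 P0: store L4 := 69 → M/I on L4; bus (none); mem=20
  op10 P1: load  L3 → S/S on L3; bus BusRd; mem=90
  op11 P1: store L3 := 35 → I/M on L3; bus BusUpgr; mem=90
  op12 P1: load  L2 → I/E on L2; bus (none); mem=30
  op13 P1: load  L4 → O/S on L4; bus BusRd; mem=20
  op14 P1: load  L3 → I/M on L3; bus (none); mem=90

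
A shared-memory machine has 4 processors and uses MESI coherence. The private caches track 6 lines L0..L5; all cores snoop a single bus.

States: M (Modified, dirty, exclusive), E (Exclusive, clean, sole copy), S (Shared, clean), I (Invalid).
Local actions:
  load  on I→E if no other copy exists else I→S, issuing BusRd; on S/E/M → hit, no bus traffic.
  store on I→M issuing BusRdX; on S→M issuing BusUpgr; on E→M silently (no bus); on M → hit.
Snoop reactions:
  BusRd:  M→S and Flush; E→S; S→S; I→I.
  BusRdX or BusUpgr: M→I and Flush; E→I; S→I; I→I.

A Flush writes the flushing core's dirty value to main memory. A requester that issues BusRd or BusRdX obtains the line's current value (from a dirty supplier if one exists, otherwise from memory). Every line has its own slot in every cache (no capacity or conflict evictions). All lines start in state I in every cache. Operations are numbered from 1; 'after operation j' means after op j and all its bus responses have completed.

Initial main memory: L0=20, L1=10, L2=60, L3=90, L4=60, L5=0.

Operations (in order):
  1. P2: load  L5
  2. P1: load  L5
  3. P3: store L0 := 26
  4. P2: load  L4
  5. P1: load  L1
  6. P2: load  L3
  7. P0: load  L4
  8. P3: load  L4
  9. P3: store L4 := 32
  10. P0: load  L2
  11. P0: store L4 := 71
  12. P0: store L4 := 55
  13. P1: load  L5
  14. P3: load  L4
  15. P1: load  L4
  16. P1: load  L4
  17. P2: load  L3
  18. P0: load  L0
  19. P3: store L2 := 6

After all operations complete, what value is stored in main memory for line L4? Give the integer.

[1] P2: load  L5 | P0:I, P1:I, P2:E(0), P3:I | bus: BusRd
[2] P1: load  L5 | P0:I, P1:S(0), P2:S(0), P3:I | bus: BusRd
[3] P3: store L0 := 26 | P0:I, P1:I, P2:I, P3:M(26) | bus: BusRdX
[4] P2: load  L4 | P0:I, P1:I, P2:E(60), P3:I | bus: BusRd
[5] P1: load  L1 | P0:I, P1:E(10), P2:I, P3:I | bus: BusRd
[6] P2: load  L3 | P0:I, P1:I, P2:E(90), P3:I | bus: BusRd
[7] P0: load  L4 | P0:S(60), P1:I, P2:S(60), P3:I | bus: BusRd
[8] P3: load  L4 | P0:S(60), P1:I, P2:S(60), P3:S(60) | bus: BusRd
[9] P3: store L4 := 32 | P0:I, P1:I, P2:I, P3:M(32) | bus: BusUpgr
[10] P0: load  L2 | P0:E(60), P1:I, P2:I, P3:I | bus: BusRd
[11] P0: store L4 := 71 | P0:M(71), P1:I, P2:I, P3:I | bus: BusRdX,Flush
[12] P0: store L4 := 55 | P0:M(55), P1:I, P2:I, P3:I | bus: none
[13] P1: load  L5 | P0:I, P1:S(0), P2:S(0), P3:I | bus: none
[14] P3: load  L4 | P0:S(55), P1:I, P2:I, P3:S(55) | bus: BusRd,Flush
[15] P1: load  L4 | P0:S(55), P1:S(55), P2:I, P3:S(55) | bus: BusRd
[16] P1: load  L4 | P0:S(55), P1:S(55), P2:I, P3:S(55) | bus: none
[17] P2: load  L3 | P0:I, P1:I, P2:E(90), P3:I | bus: none
[18] P0: load  L0 | P0:S(26), P1:I, P2:I, P3:S(26) | bus: BusRd,Flush
[19] P3: store L2 := 6 | P0:I, P1:I, P2:I, P3:M(6) | bus: BusRdX

memory[L4] = 55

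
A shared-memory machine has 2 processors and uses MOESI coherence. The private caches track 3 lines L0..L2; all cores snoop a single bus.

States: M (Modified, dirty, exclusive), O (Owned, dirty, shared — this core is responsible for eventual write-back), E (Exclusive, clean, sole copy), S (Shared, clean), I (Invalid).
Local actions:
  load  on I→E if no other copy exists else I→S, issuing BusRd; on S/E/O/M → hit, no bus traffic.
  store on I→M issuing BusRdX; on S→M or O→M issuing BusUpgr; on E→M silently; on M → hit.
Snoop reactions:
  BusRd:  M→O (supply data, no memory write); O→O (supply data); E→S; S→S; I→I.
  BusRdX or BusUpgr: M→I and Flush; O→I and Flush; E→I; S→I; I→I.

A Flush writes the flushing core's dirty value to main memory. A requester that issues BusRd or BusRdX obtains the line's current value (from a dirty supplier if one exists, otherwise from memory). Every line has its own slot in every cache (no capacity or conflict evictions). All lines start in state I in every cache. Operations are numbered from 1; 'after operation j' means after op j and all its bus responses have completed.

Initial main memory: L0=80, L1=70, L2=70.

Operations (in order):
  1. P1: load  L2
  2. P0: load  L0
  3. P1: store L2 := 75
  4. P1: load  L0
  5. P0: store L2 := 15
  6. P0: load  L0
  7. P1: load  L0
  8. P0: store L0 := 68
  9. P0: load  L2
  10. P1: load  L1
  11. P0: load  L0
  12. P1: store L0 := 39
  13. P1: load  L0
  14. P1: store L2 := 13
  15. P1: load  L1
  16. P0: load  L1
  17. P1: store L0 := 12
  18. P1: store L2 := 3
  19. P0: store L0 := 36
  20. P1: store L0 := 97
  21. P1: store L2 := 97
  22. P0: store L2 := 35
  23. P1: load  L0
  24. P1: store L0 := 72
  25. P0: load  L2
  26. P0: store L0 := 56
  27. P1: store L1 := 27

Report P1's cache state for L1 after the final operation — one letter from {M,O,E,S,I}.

state = M

1. P1: load  L2  bus=[BusRd]  L2: P0=I P1=E  mem[L2]=70
2. P0: load  L0  bus=[BusRd]  L0: P0=E P1=I  mem[L0]=80
3. P1: store L2 := 75  bus=[-]  L2: P0=I P1=M  mem[L2]=70
4. P1: load  L0  bus=[BusRd]  L0: P0=S P1=S  mem[L0]=80
5. P0: store L2 := 15  bus=[BusRdX,Flush]  L2: P0=M P1=I  mem[L2]=75
6. P0: load  L0  bus=[-]  L0: P0=S P1=S  mem[L0]=80
7. P1: load  L0  bus=[-]  L0: P0=S P1=S  mem[L0]=80
8. P0: store L0 := 68  bus=[BusUpgr]  L0: P0=M P1=I  mem[L0]=80
9. P0: load  L2  bus=[-]  L2: P0=M P1=I  mem[L2]=75
10. P1: load  L1  bus=[BusRd]  L1: P0=I P1=E  mem[L1]=70
11. P0: load  L0  bus=[-]  L0: P0=M P1=I  mem[L0]=80
12. P1: store L0 := 39  bus=[BusRdX,Flush]  L0: P0=I P1=M  mem[L0]=68
13. P1: load  L0  bus=[-]  L0: P0=I P1=M  mem[L0]=68
14. P1: store L2 := 13  bus=[BusRdX,Flush]  L2: P0=I P1=M  mem[L2]=15
15. P1: load  L1  bus=[-]  L1: P0=I P1=E  mem[L1]=70
16. P0: load  L1  bus=[BusRd]  L1: P0=S P1=S  mem[L1]=70
17. P1: store L0 := 12  bus=[-]  L0: P0=I P1=M  mem[L0]=68
18. P1: store L2 := 3  bus=[-]  L2: P0=I P1=M  mem[L2]=15
19. P0: store L0 := 36  bus=[BusRdX,Flush]  L0: P0=M P1=I  mem[L0]=12
20. P1: store L0 := 97  bus=[BusRdX,Flush]  L0: P0=I P1=M  mem[L0]=36
21. P1: store L2 := 97  bus=[-]  L2: P0=I P1=M  mem[L2]=15
22. P0: store L2 := 35  bus=[BusRdX,Flush]  L2: P0=M P1=I  mem[L2]=97
23. P1: load  L0  bus=[-]  L0: P0=I P1=M  mem[L0]=36
24. P1: store L0 := 72  bus=[-]  L0: P0=I P1=M  mem[L0]=36
25. P0: load  L2  bus=[-]  L2: P0=M P1=I  mem[L2]=97
26. P0: store L0 := 56  bus=[BusRdX,Flush]  L0: P0=M P1=I  mem[L0]=72
27. P1: store L1 := 27  bus=[BusUpgr]  L1: P0=I P1=M  mem[L1]=70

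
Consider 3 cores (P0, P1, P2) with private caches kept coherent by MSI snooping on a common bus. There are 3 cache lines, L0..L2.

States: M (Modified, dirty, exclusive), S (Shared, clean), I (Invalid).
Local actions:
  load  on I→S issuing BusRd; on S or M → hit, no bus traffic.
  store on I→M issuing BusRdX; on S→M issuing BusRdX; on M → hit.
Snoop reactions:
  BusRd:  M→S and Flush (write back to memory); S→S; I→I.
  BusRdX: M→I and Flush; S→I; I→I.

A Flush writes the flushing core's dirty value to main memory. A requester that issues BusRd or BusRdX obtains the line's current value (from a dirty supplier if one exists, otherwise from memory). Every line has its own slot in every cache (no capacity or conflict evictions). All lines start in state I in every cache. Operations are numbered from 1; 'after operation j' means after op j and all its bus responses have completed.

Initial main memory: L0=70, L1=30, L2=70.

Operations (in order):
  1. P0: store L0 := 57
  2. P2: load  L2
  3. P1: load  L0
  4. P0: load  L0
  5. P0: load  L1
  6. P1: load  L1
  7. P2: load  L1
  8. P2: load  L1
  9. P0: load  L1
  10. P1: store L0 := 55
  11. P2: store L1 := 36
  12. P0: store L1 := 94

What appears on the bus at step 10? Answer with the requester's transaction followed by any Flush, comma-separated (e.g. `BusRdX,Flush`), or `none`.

[1] P0: store L0 := 57 | P0:M(57), P1:I, P2:I | bus: BusRdX
[2] P2: load  L2 | P0:I, P1:I, P2:S(70) | bus: BusRd
[3] P1: load  L0 | P0:S(57), P1:S(57), P2:I | bus: BusRd,Flush
[4] P0: load  L0 | P0:S(57), P1:S(57), P2:I | bus: none
[5] P0: load  L1 | P0:S(30), P1:I, P2:I | bus: BusRd
[6] P1: load  L1 | P0:S(30), P1:S(30), P2:I | bus: BusRd
[7] P2: load  L1 | P0:S(30), P1:S(30), P2:S(30) | bus: BusRd
[8] P2: load  L1 | P0:S(30), P1:S(30), P2:S(30) | bus: none
[9] P0: load  L1 | P0:S(30), P1:S(30), P2:S(30) | bus: none
[10] P1: store L0 := 55 | P0:I, P1:M(55), P2:I | bus: BusRdX
[11] P2: store L1 := 36 | P0:I, P1:I, P2:M(36) | bus: BusRdX
[12] P0: store L1 := 94 | P0:M(94), P1:I, P2:I | bus: BusRdX,Flush

bus = BusRdX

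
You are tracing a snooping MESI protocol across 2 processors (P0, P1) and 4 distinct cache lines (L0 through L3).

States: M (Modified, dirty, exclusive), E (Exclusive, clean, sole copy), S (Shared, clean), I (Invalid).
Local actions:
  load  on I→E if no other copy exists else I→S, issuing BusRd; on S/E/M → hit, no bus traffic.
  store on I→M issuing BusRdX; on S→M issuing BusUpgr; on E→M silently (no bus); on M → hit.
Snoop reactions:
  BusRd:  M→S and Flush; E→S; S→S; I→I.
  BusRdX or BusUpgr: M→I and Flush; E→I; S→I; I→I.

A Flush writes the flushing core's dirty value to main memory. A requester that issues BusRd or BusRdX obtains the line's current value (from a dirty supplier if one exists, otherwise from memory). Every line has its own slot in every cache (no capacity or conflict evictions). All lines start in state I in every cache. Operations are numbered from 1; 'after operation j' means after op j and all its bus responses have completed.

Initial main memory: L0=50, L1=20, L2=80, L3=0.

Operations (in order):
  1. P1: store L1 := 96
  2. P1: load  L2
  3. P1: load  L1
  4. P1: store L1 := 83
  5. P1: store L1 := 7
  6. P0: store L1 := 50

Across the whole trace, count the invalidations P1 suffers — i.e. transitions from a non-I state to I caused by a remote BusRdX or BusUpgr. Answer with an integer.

invalidations = 1

step 1: P1: store L1 := 96  ⟶  IM  (L1)  txn=BusRdX  M[L1]=20
step 2: P1: load  L2  ⟶  IE  (L2)  txn=BusRd  M[L2]=80
step 3: P1: load  L1  ⟶  IM  (L1)  txn=∅  M[L1]=20
step 4: P1: store L1 := 83  ⟶  IM  (L1)  txn=∅  M[L1]=20
step 5: P1: store L1 := 7  ⟶  IM  (L1)  txn=∅  M[L1]=20
step 6: P0: store L1 := 50  ⟶  MI  (L1)  txn=BusRdX+Flush  M[L1]=7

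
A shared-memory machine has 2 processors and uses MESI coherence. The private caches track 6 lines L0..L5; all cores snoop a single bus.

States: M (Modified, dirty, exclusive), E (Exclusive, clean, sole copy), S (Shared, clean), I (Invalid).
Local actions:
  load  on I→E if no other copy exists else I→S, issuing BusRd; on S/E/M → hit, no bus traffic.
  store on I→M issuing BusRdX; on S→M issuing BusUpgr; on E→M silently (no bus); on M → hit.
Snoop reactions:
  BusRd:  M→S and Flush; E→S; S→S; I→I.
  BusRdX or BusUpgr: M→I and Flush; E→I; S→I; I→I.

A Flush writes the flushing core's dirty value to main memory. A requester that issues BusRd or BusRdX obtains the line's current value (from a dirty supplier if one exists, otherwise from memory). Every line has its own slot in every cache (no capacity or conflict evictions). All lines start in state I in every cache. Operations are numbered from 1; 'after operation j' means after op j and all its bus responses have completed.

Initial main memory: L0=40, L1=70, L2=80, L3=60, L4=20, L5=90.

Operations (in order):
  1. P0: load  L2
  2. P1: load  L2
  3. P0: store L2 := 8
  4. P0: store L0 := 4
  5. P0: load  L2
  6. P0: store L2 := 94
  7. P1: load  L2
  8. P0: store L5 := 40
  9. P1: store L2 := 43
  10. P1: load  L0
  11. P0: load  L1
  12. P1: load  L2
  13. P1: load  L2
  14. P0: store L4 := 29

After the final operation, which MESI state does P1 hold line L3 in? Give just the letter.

state = I

[1] P0: load  L2 | P0:E(80), P1:I | bus: BusRd
[2] P1: load  L2 | P0:S(80), P1:S(80) | bus: BusRd
[3] P0: store L2 := 8 | P0:M(8), P1:I | bus: BusUpgr
[4] P0: store L0 := 4 | P0:M(4), P1:I | bus: BusRdX
[5] P0: load  L2 | P0:M(8), P1:I | bus: none
[6] P0: store L2 := 94 | P0:M(94), P1:I | bus: none
[7] P1: load  L2 | P0:S(94), P1:S(94) | bus: BusRd,Flush
[8] P0: store L5 := 40 | P0:M(40), P1:I | bus: BusRdX
[9] P1: store L2 := 43 | P0:I, P1:M(43) | bus: BusUpgr
[10] P1: load  L0 | P0:S(4), P1:S(4) | bus: BusRd,Flush
[11] P0: load  L1 | P0:E(70), P1:I | bus: BusRd
[12] P1: load  L2 | P0:I, P1:M(43) | bus: none
[13] P1: load  L2 | P0:I, P1:M(43) | bus: none
[14] P0: store L4 := 29 | P0:M(29), P1:I | bus: BusRdX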